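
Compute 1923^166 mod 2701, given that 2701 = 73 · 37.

2480

Mod 73: 1923 ≡ 25; by Fermat, exponent reduces to 166 mod 72 = 22; 25^22 ≡ 71 (mod 73).
Mod 37: 1923 ≡ 36; by Fermat, exponent reduces to 166 mod 36 = 22; 36^22 ≡ 1 (mod 37).
Combine by CRT: x ≡ 71 (mod 73), x ≡ 1 (mod 37) ⇒ x ≡ 2480 (mod 2701).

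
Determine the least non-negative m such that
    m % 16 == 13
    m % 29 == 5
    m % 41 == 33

From m ≡ 13 (mod 16) write m = 13 + 16t. Substituting into m ≡ 5 (mod 29) gives 16t ≡ 21 (mod 29), and since 16⁻¹ ≡ 20 (mod 29), t ≡ 14. Hence m ≡ 13 + 16·14 = 237 (mod 464).
From m ≡ 237 (mod 464) write m = 237 + 464t. Substituting into m ≡ 33 (mod 41) gives 464t ≡ 1 (mod 41), and since 13⁻¹ ≡ 19 (mod 41), t ≡ 19. Hence m ≡ 237 + 464·19 = 9053 (mod 19024).

9053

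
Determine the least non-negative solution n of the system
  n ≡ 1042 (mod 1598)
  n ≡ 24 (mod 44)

15424

gcd(1598, 44) = 2 and 2 | (24 − 1042), so the pair is consistent; merging gives n ≡ 15424 (mod 35156), where 35156 = lcm(1598, 44).
The solution is unique modulo lcm(1598, 44) = 35156.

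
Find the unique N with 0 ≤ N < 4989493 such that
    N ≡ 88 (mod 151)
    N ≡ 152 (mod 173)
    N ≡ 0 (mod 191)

1811635

Combine the congruences pairwise.
From N ≡ 88 (mod 151) write N = 88 + 151t. Substituting into N ≡ 152 (mod 173) gives 151t ≡ 64 (mod 173), and since 151⁻¹ ≡ 55 (mod 173), t ≡ 60. Hence N ≡ 88 + 151·60 = 9148 (mod 26123).
From N ≡ 9148 (mod 26123) write N = 9148 + 26123t. Substituting into N ≡ 0 (mod 191) gives 26123t ≡ 20 (mod 191), and since 147⁻¹ ≡ 13 (mod 191), t ≡ 69. Hence N ≡ 9148 + 26123·69 = 1811635 (mod 4989493).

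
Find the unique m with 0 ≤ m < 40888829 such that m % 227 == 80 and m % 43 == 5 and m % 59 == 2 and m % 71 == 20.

25404104

From m ≡ 80 (mod 227) write m = 80 + 227t. Substituting into m ≡ 5 (mod 43) gives 227t ≡ 11 (mod 43), and since 12⁻¹ ≡ 18 (mod 43), t ≡ 26. Hence m ≡ 80 + 227·26 = 5982 (mod 9761).
From m ≡ 5982 (mod 9761) write m = 5982 + 9761t. Substituting into m ≡ 2 (mod 59) gives 9761t ≡ 38 (mod 59), and since 26⁻¹ ≡ 25 (mod 59), t ≡ 6. Hence m ≡ 5982 + 9761·6 = 64548 (mod 575899).
From m ≡ 64548 (mod 575899) write m = 64548 + 575899t. Substituting into m ≡ 20 (mod 71) gives 575899t ≡ 11 (mod 71), and since 18⁻¹ ≡ 4 (mod 71), t ≡ 44. Hence m ≡ 64548 + 575899·44 = 25404104 (mod 40888829).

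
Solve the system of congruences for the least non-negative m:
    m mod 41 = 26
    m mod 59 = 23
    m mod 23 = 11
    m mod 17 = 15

397152

From m ≡ 26 (mod 41) write m = 26 + 41t. Substituting into m ≡ 23 (mod 59) gives 41t ≡ 56 (mod 59), and since 41⁻¹ ≡ 36 (mod 59), t ≡ 10. Hence m ≡ 26 + 41·10 = 436 (mod 2419).
From m ≡ 436 (mod 2419) write m = 436 + 2419t. Substituting into m ≡ 11 (mod 23) gives 2419t ≡ 12 (mod 23), and since 4⁻¹ ≡ 6 (mod 23), t ≡ 3. Hence m ≡ 436 + 2419·3 = 7693 (mod 55637).
From m ≡ 7693 (mod 55637) write m = 7693 + 55637t. Substituting into m ≡ 15 (mod 17) gives 55637t ≡ 6 (mod 17), and since 13⁻¹ ≡ 4 (mod 17), t ≡ 7. Hence m ≡ 7693 + 55637·7 = 397152 (mod 945829).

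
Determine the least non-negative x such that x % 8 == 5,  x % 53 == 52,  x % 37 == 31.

The moduli are pairwise coprime; N = 8·53·37 = 15688.
N/8 = 1961; 1961 ≡ 1 (mod 8), inverse 1.
N/53 = 296; 296 ≡ 31 (mod 53); 31·12 ≡ 1, so inverse 12.
N/37 = 424; 424 ≡ 17 (mod 37); 17·24 ≡ 1, so inverse 24.
x ≡ 5·1961·1 + 52·296·12 + 31·424·24 = 509965.
509965 mod 15688 = 7949.

7949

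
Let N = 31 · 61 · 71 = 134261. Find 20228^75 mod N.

52205

Mod 31: 20228 ≡ 16; by Fermat, exponent reduces to 75 mod 30 = 15; 16^15 ≡ 1 (mod 31).
Mod 61: 20228 ≡ 37; by Fermat, exponent reduces to 75 mod 60 = 15; 37^15 ≡ 50 (mod 61).
Mod 71: 20228 ≡ 64; by Fermat, exponent reduces to 75 mod 70 = 5; 64^5 ≡ 20 (mod 71).
Combine by CRT: x ≡ 1 (mod 31), x ≡ 50 (mod 61), x ≡ 20 (mod 71) ⇒ x ≡ 52205 (mod 134261).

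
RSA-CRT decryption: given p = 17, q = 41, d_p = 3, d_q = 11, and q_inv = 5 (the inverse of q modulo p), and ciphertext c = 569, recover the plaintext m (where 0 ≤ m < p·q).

87

m₁ = c^(d_p) mod p: c ≡ 8 (mod 17), and 8^3 mod 17 = 2.
m₂ = c^(d_q) mod q: c ≡ 36 (mod 41), and 36^11 mod 41 = 5.
h = q_inv·(m₁ − m₂) mod p = 5·(2 − 5) mod 17 = 2.
m = m₂ + h·q = 5 + 2·41 = 87.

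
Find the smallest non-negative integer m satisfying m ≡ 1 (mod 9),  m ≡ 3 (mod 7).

Combine the congruences pairwise.
From m ≡ 1 (mod 9) write m = 1 + 9t. Substituting into m ≡ 3 (mod 7) gives 9t ≡ 2 (mod 7), and since 2⁻¹ ≡ 4 (mod 7), t ≡ 1. Hence m ≡ 1 + 9·1 = 10 (mod 63).

10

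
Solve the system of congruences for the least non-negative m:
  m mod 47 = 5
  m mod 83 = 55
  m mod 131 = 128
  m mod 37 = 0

6553403

From m ≡ 5 (mod 47) write m = 5 + 47t. Substituting into m ≡ 55 (mod 83) gives 47t ≡ 50 (mod 83), and since 47⁻¹ ≡ 53 (mod 83), t ≡ 77. Hence m ≡ 5 + 47·77 = 3624 (mod 3901).
From m ≡ 3624 (mod 3901) write m = 3624 + 3901t. Substituting into m ≡ 128 (mod 131) gives 3901t ≡ 41 (mod 131), and since 102⁻¹ ≡ 9 (mod 131), t ≡ 107. Hence m ≡ 3624 + 3901·107 = 421031 (mod 511031).
From m ≡ 421031 (mod 511031) write m = 421031 + 511031t. Substituting into m ≡ 0 (mod 37) gives 511031t ≡ 29 (mod 37), and since 24⁻¹ ≡ 17 (mod 37), t ≡ 12. Hence m ≡ 421031 + 511031·12 = 6553403 (mod 18908147).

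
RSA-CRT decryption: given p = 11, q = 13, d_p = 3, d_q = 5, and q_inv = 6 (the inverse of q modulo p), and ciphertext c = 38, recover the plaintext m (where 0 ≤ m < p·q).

103

m₁ = c^(d_p) mod p: c ≡ 5 (mod 11), and 5^3 mod 11 = 4.
m₂ = c^(d_q) mod q: c ≡ 12 (mod 13), and 12^5 mod 13 = 12.
h = q_inv·(m₁ − m₂) mod p = 6·(4 − 12) mod 11 = 7.
m = m₂ + h·q = 12 + 7·13 = 103.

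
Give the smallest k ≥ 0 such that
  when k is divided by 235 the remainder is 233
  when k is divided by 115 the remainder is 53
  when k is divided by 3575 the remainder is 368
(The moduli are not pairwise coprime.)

gcd(235, 115) = 5 and 5 | (53 − 233), so the pair is consistent; merging gives k ≡ 2583 (mod 5405), where 5405 = lcm(235, 115).
gcd(5405, 3575) = 5 and 5 | (368 − 2583), so the pair is consistent; merging gives k ≡ 175543 (mod 3864575), where 3864575 = lcm(5405, 3575).
The solution is unique modulo lcm(235, 115, 3575) = 3864575.

175543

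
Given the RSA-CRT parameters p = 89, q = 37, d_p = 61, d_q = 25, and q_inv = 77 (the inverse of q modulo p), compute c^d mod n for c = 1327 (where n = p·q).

m₁ = c^(d_p) mod p: c ≡ 81 (mod 89), and 81^61 mod 89 = 50.
m₂ = c^(d_q) mod q: c ≡ 32 (mod 37), and 32^25 mod 37 = 18.
h = q_inv·(m₁ − m₂) mod p = 77·(50 − 18) mod 89 = 61.
m = m₂ + h·q = 18 + 61·37 = 2275.

2275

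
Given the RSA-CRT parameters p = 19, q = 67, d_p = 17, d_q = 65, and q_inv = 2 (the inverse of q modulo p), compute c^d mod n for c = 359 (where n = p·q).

617

m₁ = c^(d_p) mod p: c ≡ 17 (mod 19), and 17^17 mod 19 = 9.
m₂ = c^(d_q) mod q: c ≡ 24 (mod 67), and 24^65 mod 67 = 14.
h = q_inv·(m₁ − m₂) mod p = 2·(9 − 14) mod 19 = 9.
m = m₂ + h·q = 14 + 9·67 = 617.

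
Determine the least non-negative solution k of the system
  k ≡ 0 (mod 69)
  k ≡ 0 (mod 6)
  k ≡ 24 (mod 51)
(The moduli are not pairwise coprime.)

Combine the congruences pairwise.
gcd(69, 6) = 3 and 3 | (0 − 0), so the pair is consistent; merging gives k ≡ 0 (mod 138), where 138 = lcm(69, 6).
gcd(138, 51) = 3 and 3 | (24 − 0), so the pair is consistent; merging gives k ≡ 1656 (mod 2346), where 2346 = lcm(138, 51).
The solution is unique modulo lcm(69, 6, 51) = 2346.

1656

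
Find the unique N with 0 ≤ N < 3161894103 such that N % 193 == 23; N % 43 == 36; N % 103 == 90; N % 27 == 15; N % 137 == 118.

The moduli are pairwise coprime; M = 193·43·103·27·137 = 3161894103.
M/193 = 16382871; 16382871 ≡ 66 (mod 193); 66·155 ≡ 1, so inverse 155.
M/43 = 73532421; 73532421 ≡ 13 (mod 43); 13·10 ≡ 1, so inverse 10.
M/103 = 30698001; 30698001 ≡ 87 (mod 103); 87·45 ≡ 1, so inverse 45.
M/27 = 117107189; 117107189 ≡ 8 (mod 27); 8·17 ≡ 1, so inverse 17.
M/137 = 23079519; 23079519 ≡ 88 (mod 137); 88·123 ≡ 1, so inverse 123.
N ≡ 23·16382871·155 + 36·73532421·10 + 90·30698001·45 + 15·117107189·17 + 118·23079519·123 = 574041982686.
574041982686 mod 3161894103 = 1739150043.

1739150043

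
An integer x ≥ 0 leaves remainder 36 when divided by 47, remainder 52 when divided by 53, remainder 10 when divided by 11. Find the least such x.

25651

The moduli are pairwise coprime; N = 47·53·11 = 27401.
N/47 = 583; 583 ≡ 19 (mod 47); 19·5 ≡ 1, so inverse 5.
N/53 = 517; 517 ≡ 40 (mod 53); 40·4 ≡ 1, so inverse 4.
N/11 = 2491; 2491 ≡ 5 (mod 11); 5·9 ≡ 1, so inverse 9.
x ≡ 36·583·5 + 52·517·4 + 10·2491·9 = 436666.
436666 mod 27401 = 25651.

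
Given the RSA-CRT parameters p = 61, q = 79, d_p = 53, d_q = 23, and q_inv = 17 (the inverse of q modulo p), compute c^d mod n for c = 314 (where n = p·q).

1034

m₁ = c^(d_p) mod p: c ≡ 9 (mod 61), and 9^53 mod 61 = 58.
m₂ = c^(d_q) mod q: c ≡ 77 (mod 79), and 77^23 mod 79 = 7.
h = q_inv·(m₁ − m₂) mod p = 17·(58 − 7) mod 61 = 13.
m = m₂ + h·q = 7 + 13·79 = 1034.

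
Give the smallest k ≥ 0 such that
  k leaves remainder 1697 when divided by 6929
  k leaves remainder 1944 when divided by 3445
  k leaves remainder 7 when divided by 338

3105889

gcd(6929, 3445) = 13 and 13 | (1944 − 1697), so the pair is consistent; merging gives k ≡ 1269704 (mod 1836185), where 1836185 = lcm(6929, 3445).
gcd(1836185, 338) = 169 and 169 | (7 − 1269704), so the pair is consistent; merging gives k ≡ 3105889 (mod 3672370), where 3672370 = lcm(1836185, 338).
The solution is unique modulo lcm(6929, 3445, 338) = 3672370.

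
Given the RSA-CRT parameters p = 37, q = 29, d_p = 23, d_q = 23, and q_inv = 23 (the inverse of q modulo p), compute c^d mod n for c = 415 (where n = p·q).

1050

m₁ = c^(d_p) mod p: c ≡ 8 (mod 37), and 8^23 mod 37 = 14.
m₂ = c^(d_q) mod q: c ≡ 9 (mod 29), and 9^23 mod 29 = 6.
h = q_inv·(m₁ − m₂) mod p = 23·(14 − 6) mod 37 = 36.
m = m₂ + h·q = 6 + 36·29 = 1050.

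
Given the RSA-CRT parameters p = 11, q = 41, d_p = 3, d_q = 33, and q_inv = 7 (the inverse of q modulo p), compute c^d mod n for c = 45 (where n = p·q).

m₁ = c^(d_p) mod p: c ≡ 1 (mod 11), and 1^3 mod 11 = 1.
m₂ = c^(d_q) mod q: c ≡ 4 (mod 41), and 4^33 mod 41 = 23.
h = q_inv·(m₁ − m₂) mod p = 7·(1 − 23) mod 11 = 0.
m = m₂ + h·q = 23 + 0·41 = 23.

23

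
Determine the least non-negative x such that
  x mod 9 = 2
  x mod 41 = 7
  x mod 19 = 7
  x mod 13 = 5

62327

The moduli are pairwise coprime; N = 9·41·19·13 = 91143.
N/9 = 10127; 10127 ≡ 2 (mod 9); 2·5 ≡ 1, so inverse 5.
N/41 = 2223; 2223 ≡ 9 (mod 41); 9·32 ≡ 1, so inverse 32.
N/19 = 4797; 4797 ≡ 9 (mod 19); 9·17 ≡ 1, so inverse 17.
N/13 = 7011; 7011 ≡ 4 (mod 13); 4·10 ≡ 1, so inverse 10.
x ≡ 2·10127·5 + 7·2223·32 + 7·4797·17 + 5·7011·10 = 1520615.
1520615 mod 91143 = 62327.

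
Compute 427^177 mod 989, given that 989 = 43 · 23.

312

Mod 43: 427 ≡ 40; by Fermat, exponent reduces to 177 mod 42 = 9; 40^9 ≡ 11 (mod 43).
Mod 23: 427 ≡ 13; by Fermat, exponent reduces to 177 mod 22 = 1; 13^1 ≡ 13 (mod 23).
Combine by CRT: x ≡ 11 (mod 43), x ≡ 13 (mod 23) ⇒ x ≡ 312 (mod 989).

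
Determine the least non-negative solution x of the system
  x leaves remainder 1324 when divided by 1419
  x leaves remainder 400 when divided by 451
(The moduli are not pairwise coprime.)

39637

Combine the congruences pairwise.
gcd(1419, 451) = 11 and 11 | (400 − 1324), so the pair is consistent; merging gives x ≡ 39637 (mod 58179), where 58179 = lcm(1419, 451).
The solution is unique modulo lcm(1419, 451) = 58179.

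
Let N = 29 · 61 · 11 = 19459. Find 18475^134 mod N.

Mod 29: 18475 ≡ 2; by Fermat, exponent reduces to 134 mod 28 = 22; 2^22 ≡ 5 (mod 29).
Mod 61: 18475 ≡ 53; by Fermat, exponent reduces to 134 mod 60 = 14; 53^14 ≡ 52 (mod 61).
Mod 11: 18475 ≡ 6; by Fermat, exponent reduces to 134 mod 10 = 4; 6^4 ≡ 9 (mod 11).
Combine by CRT: x ≡ 5 (mod 29), x ≡ 52 (mod 61), x ≡ 9 (mod 11) ⇒ x ≡ 15607 (mod 19459).

15607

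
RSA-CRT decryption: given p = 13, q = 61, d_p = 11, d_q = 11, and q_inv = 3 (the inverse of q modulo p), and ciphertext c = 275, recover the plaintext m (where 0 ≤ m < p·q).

7

m₁ = c^(d_p) mod p: c ≡ 2 (mod 13), and 2^11 mod 13 = 7.
m₂ = c^(d_q) mod q: c ≡ 31 (mod 61), and 31^11 mod 61 = 7.
h = q_inv·(m₁ − m₂) mod p = 3·(7 − 7) mod 13 = 0.
m = m₂ + h·q = 7 + 0·61 = 7.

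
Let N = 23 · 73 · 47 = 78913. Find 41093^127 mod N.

1758

Mod 23: 41093 ≡ 15; by Fermat, exponent reduces to 127 mod 22 = 17; 15^17 ≡ 10 (mod 23).
Mod 73: 41093 ≡ 67; by Fermat, exponent reduces to 127 mod 72 = 55; 67^55 ≡ 6 (mod 73).
Mod 47: 41093 ≡ 15; by Fermat, exponent reduces to 127 mod 46 = 35; 15^35 ≡ 19 (mod 47).
Combine by CRT: x ≡ 10 (mod 23), x ≡ 6 (mod 73), x ≡ 19 (mod 47) ⇒ x ≡ 1758 (mod 78913).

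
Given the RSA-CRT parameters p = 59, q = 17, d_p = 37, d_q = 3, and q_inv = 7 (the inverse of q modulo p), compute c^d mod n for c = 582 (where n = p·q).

625

m₁ = c^(d_p) mod p: c ≡ 51 (mod 59), and 51^37 mod 59 = 35.
m₂ = c^(d_q) mod q: c ≡ 4 (mod 17), and 4^3 mod 17 = 13.
h = q_inv·(m₁ − m₂) mod p = 7·(35 − 13) mod 59 = 36.
m = m₂ + h·q = 13 + 36·17 = 625.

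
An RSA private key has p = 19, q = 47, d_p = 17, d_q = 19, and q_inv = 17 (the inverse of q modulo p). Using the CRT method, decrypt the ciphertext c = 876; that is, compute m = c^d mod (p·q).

m₁ = c^(d_p) mod p: c ≡ 2 (mod 19), and 2^17 mod 19 = 10.
m₂ = c^(d_q) mod q: c ≡ 30 (mod 47), and 30^19 mod 47 = 23.
h = q_inv·(m₁ − m₂) mod p = 17·(10 − 23) mod 19 = 7.
m = m₂ + h·q = 23 + 7·47 = 352.

352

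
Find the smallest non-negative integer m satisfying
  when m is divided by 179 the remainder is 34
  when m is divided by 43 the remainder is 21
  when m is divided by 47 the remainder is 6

From m ≡ 34 (mod 179) write m = 34 + 179t. Substituting into m ≡ 21 (mod 43) gives 179t ≡ 30 (mod 43), and since 7⁻¹ ≡ 37 (mod 43), t ≡ 35. Hence m ≡ 34 + 179·35 = 6299 (mod 7697).
From m ≡ 6299 (mod 7697) write m = 6299 + 7697t. Substituting into m ≡ 6 (mod 47) gives 7697t ≡ 5 (mod 47), and since 36⁻¹ ≡ 17 (mod 47), t ≡ 38. Hence m ≡ 6299 + 7697·38 = 298785 (mod 361759).

298785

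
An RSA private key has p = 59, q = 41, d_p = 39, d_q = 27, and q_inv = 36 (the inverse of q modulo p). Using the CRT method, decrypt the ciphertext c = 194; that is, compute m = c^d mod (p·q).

m₁ = c^(d_p) mod p: c ≡ 17 (mod 59), and 17^39 mod 59 = 12.
m₂ = c^(d_q) mod q: c ≡ 30 (mod 41), and 30^27 mod 41 = 35.
h = q_inv·(m₁ − m₂) mod p = 36·(12 − 35) mod 59 = 57.
m = m₂ + h·q = 35 + 57·41 = 2372.

2372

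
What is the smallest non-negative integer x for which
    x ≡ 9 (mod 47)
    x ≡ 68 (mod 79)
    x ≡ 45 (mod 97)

217713

Combine the congruences pairwise.
From x ≡ 9 (mod 47) write x = 9 + 47t. Substituting into x ≡ 68 (mod 79) gives 47t ≡ 59 (mod 79), and since 47⁻¹ ≡ 37 (mod 79), t ≡ 50. Hence x ≡ 9 + 47·50 = 2359 (mod 3713).
From x ≡ 2359 (mod 3713) write x = 2359 + 3713t. Substituting into x ≡ 45 (mod 97) gives 3713t ≡ 14 (mod 97), and since 27⁻¹ ≡ 18 (mod 97), t ≡ 58. Hence x ≡ 2359 + 3713·58 = 217713 (mod 360161).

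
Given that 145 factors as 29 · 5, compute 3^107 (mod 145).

Mod 29: 3 ≡ 3; by Fermat, exponent reduces to 107 mod 28 = 23; 3^23 ≡ 8 (mod 29).
Mod 5: 3 ≡ 3; by Fermat, exponent reduces to 107 mod 4 = 3; 3^3 ≡ 2 (mod 5).
Combine by CRT: x ≡ 8 (mod 29), x ≡ 2 (mod 5) ⇒ x ≡ 37 (mod 145).

37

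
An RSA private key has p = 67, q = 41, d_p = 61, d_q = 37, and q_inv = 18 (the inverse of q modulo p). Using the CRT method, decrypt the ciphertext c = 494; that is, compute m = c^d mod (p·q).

m₁ = c^(d_p) mod p: c ≡ 25 (mod 67), and 25^61 mod 67 = 62.
m₂ = c^(d_q) mod q: c ≡ 2 (mod 41), and 2^37 mod 41 = 36.
h = q_inv·(m₁ − m₂) mod p = 18·(62 − 36) mod 67 = 66.
m = m₂ + h·q = 36 + 66·41 = 2742.

2742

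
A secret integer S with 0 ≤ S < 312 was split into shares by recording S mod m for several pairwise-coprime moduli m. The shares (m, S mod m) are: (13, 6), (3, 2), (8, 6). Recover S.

The moduli are pairwise coprime; N = 13·3·8 = 312.
N/13 = 24; 24 ≡ 11 (mod 13); 11·6 ≡ 1, so inverse 6.
N/3 = 104; 104 ≡ 2 (mod 3); 2·2 ≡ 1, so inverse 2.
N/8 = 39; 39 ≡ 7 (mod 8); 7·7 ≡ 1, so inverse 7.
S ≡ 6·24·6 + 2·104·2 + 6·39·7 = 2918.
2918 mod 312 = 110.

110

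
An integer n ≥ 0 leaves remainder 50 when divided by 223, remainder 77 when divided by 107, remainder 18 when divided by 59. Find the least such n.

120024

Combine the congruences pairwise.
From n ≡ 50 (mod 223) write n = 50 + 223t. Substituting into n ≡ 77 (mod 107) gives 223t ≡ 27 (mod 107), and since 9⁻¹ ≡ 12 (mod 107), t ≡ 3. Hence n ≡ 50 + 223·3 = 719 (mod 23861).
From n ≡ 719 (mod 23861) write n = 719 + 23861t. Substituting into n ≡ 18 (mod 59) gives 23861t ≡ 7 (mod 59), and since 25⁻¹ ≡ 26 (mod 59), t ≡ 5. Hence n ≡ 719 + 23861·5 = 120024 (mod 1407799).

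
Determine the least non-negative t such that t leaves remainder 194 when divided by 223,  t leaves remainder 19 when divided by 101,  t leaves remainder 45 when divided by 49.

The moduli are pairwise coprime; N = 223·101·49 = 1103627.
N/223 = 4949; 4949 ≡ 43 (mod 223); 43·83 ≡ 1, so inverse 83.
N/101 = 10927; 10927 ≡ 19 (mod 101); 19·16 ≡ 1, so inverse 16.
N/49 = 22523; 22523 ≡ 32 (mod 49); 32·23 ≡ 1, so inverse 23.
t ≡ 194·4949·83 + 19·10927·16 + 45·22523·23 = 106321911.
106321911 mod 1103627 = 373719.

373719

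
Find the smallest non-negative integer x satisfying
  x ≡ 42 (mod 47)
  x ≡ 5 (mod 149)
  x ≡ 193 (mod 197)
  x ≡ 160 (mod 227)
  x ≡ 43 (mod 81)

6642189502

From x ≡ 42 (mod 47) write x = 42 + 47t. Substituting into x ≡ 5 (mod 149) gives 47t ≡ 112 (mod 149), and since 47⁻¹ ≡ 130 (mod 149), t ≡ 107. Hence x ≡ 42 + 47·107 = 5071 (mod 7003).
From x ≡ 5071 (mod 7003) write x = 5071 + 7003t. Substituting into x ≡ 193 (mod 197) gives 7003t ≡ 47 (mod 197), and since 108⁻¹ ≡ 166 (mod 197), t ≡ 119. Hence x ≡ 5071 + 7003·119 = 838428 (mod 1379591).
From x ≡ 838428 (mod 1379591) write x = 838428 + 1379591t. Substituting into x ≡ 160 (mod 227) gives 1379591t ≡ 43 (mod 227), and since 112⁻¹ ≡ 75 (mod 227), t ≡ 47. Hence x ≡ 838428 + 1379591·47 = 65679205 (mod 313167157).
From x ≡ 65679205 (mod 313167157) write x = 65679205 + 313167157t. Substituting into x ≡ 43 (mod 81) gives 313167157t ≡ 12 (mod 81), and since 16⁻¹ ≡ 76 (mod 81), t ≡ 21. Hence x ≡ 65679205 + 313167157·21 = 6642189502 (mod 25366539717).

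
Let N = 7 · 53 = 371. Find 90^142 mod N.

Mod 7: 90 ≡ 6; by Fermat, exponent reduces to 142 mod 6 = 4; 6^4 ≡ 1 (mod 7).
Mod 53: 90 ≡ 37; by Fermat, exponent reduces to 142 mod 52 = 38; 37^38 ≡ 10 (mod 53).
Combine by CRT: x ≡ 1 (mod 7), x ≡ 10 (mod 53) ⇒ x ≡ 169 (mod 371).

169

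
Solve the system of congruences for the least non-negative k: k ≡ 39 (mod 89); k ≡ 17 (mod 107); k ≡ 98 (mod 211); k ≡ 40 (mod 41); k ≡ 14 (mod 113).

6486174702

The moduli are pairwise coprime; N = 89·107·211·41·113 = 9309332449.
N/89 = 104599241; 104599241 ≡ 33 (mod 89); 33·27 ≡ 1, so inverse 27.
N/107 = 87003107; 87003107 ≡ 16 (mod 107); 16·87 ≡ 1, so inverse 87.
N/211 = 44120059; 44120059 ≡ 170 (mod 211); 170·36 ≡ 1, so inverse 36.
N/41 = 227056889; 227056889 ≡ 37 (mod 41); 37·10 ≡ 1, so inverse 10.
N/113 = 82383473; 82383473 ≡ 32 (mod 113); 32·53 ≡ 1, so inverse 53.
k ≡ 39·104599241·27 + 17·87003107·87 + 98·44120059·36 + 40·227056889·10 + 14·82383473·53 = 546427456744.
546427456744 mod 9309332449 = 6486174702.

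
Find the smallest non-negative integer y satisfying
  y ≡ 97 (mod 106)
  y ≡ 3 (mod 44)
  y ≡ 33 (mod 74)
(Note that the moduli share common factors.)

gcd(106, 44) = 2 and 2 | (3 − 97), so the pair is consistent; merging gives y ≡ 839 (mod 2332), where 2332 = lcm(106, 44).
gcd(2332, 74) = 2 and 2 | (33 − 839), so the pair is consistent; merging gives y ≡ 19495 (mod 86284), where 86284 = lcm(2332, 74).
The solution is unique modulo lcm(106, 44, 74) = 86284.

19495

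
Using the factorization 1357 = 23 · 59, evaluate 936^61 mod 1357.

Mod 23: 936 ≡ 16; by Fermat, exponent reduces to 61 mod 22 = 17; 16^17 ≡ 4 (mod 23).
Mod 59: 936 ≡ 51; by Fermat, exponent reduces to 61 mod 58 = 3; 51^3 ≡ 19 (mod 59).
Combine by CRT: x ≡ 4 (mod 23), x ≡ 19 (mod 59) ⇒ x ≡ 786 (mod 1357).

786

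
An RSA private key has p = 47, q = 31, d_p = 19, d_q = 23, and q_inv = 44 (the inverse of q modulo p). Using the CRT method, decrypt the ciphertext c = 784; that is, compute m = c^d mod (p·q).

m₁ = c^(d_p) mod p: c ≡ 32 (mod 47), and 32^19 mod 47 = 8.
m₂ = c^(d_q) mod q: c ≡ 9 (mod 31), and 9^23 mod 31 = 28.
h = q_inv·(m₁ − m₂) mod p = 44·(8 − 28) mod 47 = 13.
m = m₂ + h·q = 28 + 13·31 = 431.

431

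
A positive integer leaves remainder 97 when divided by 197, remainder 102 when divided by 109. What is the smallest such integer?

From a ≡ 97 (mod 197) write a = 97 + 197t. Substituting into a ≡ 102 (mod 109) gives 197t ≡ 5 (mod 109), and since 88⁻¹ ≡ 83 (mod 109), t ≡ 88. Hence a ≡ 97 + 197·88 = 17433 (mod 21473).

17433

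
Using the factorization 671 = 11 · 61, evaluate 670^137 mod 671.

670

Mod 11: 670 ≡ 10; by Fermat, exponent reduces to 137 mod 10 = 7; 10^7 ≡ 10 (mod 11).
Mod 61: 670 ≡ 60; by Fermat, exponent reduces to 137 mod 60 = 17; 60^17 ≡ 60 (mod 61).
Combine by CRT: x ≡ 10 (mod 11), x ≡ 60 (mod 61) ⇒ x ≡ 670 (mod 671).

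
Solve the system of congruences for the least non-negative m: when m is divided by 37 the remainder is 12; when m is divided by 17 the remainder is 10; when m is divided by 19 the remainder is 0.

3971

The moduli are pairwise coprime; N = 37·17·19 = 11951.
N/37 = 323; 323 ≡ 27 (mod 37); 27·11 ≡ 1, so inverse 11.
N/17 = 703; 703 ≡ 6 (mod 17); 6·3 ≡ 1, so inverse 3.
N/19 = 629; 629 ≡ 2 (mod 19); 2·10 ≡ 1, so inverse 10.
m ≡ 12·323·11 + 10·703·3 + 0·629·10 = 63726.
63726 mod 11951 = 3971.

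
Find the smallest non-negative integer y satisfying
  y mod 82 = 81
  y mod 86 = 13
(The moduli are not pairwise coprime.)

gcd(82, 86) = 2 and 2 | (13 − 81), so the pair is consistent; merging gives y ≡ 1475 (mod 3526), where 3526 = lcm(82, 86).
The solution is unique modulo lcm(82, 86) = 3526.

1475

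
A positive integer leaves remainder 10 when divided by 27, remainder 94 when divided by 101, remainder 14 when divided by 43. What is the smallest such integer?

53119

The moduli are pairwise coprime; M = 27·101·43 = 117261.
M/27 = 4343; 4343 ≡ 23 (mod 27); 23·20 ≡ 1, so inverse 20.
M/101 = 1161; 1161 ≡ 50 (mod 101); 50·99 ≡ 1, so inverse 99.
M/43 = 2727; 2727 ≡ 18 (mod 43); 18·12 ≡ 1, so inverse 12.
N ≡ 10·4343·20 + 94·1161·99 + 14·2727·12 = 12131002.
12131002 mod 117261 = 53119.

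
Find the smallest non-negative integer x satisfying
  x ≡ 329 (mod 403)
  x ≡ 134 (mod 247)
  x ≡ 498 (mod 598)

219964

gcd(403, 247) = 13 and 13 | (134 − 329), so the pair is consistent; merging gives x ≡ 5568 (mod 7657), where 7657 = lcm(403, 247).
gcd(7657, 598) = 13 and 13 | (498 − 5568), so the pair is consistent; merging gives x ≡ 219964 (mod 352222), where 352222 = lcm(7657, 598).
The solution is unique modulo lcm(403, 247, 598) = 352222.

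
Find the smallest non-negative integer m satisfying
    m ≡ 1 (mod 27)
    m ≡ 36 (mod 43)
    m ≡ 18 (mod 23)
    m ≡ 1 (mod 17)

From m ≡ 1 (mod 27) write m = 1 + 27t. Substituting into m ≡ 36 (mod 43) gives 27t ≡ 35 (mod 43), and since 27⁻¹ ≡ 8 (mod 43), t ≡ 22. Hence m ≡ 1 + 27·22 = 595 (mod 1161).
From m ≡ 595 (mod 1161) write m = 595 + 1161t. Substituting into m ≡ 18 (mod 23) gives 1161t ≡ 21 (mod 23), and since 11⁻¹ ≡ 21 (mod 23), t ≡ 4. Hence m ≡ 595 + 1161·4 = 5239 (mod 26703).
From m ≡ 5239 (mod 26703) write m = 5239 + 26703t. Substituting into m ≡ 1 (mod 17) gives 26703t ≡ 15 (mod 17), and since 13⁻¹ ≡ 4 (mod 17), t ≡ 9. Hence m ≡ 5239 + 26703·9 = 245566 (mod 453951).

245566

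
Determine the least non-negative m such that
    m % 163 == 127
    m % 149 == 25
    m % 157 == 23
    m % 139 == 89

The moduli are pairwise coprime; N = 163·149·157·139 = 530015201.
N/163 = 3251627; 3251627 ≡ 103 (mod 163); 103·19 ≡ 1, so inverse 19.
N/149 = 3557149; 3557149 ≡ 72 (mod 149); 72·89 ≡ 1, so inverse 89.
N/157 = 3375893; 3375893 ≡ 79 (mod 157); 79·2 ≡ 1, so inverse 2.
N/139 = 3813059; 3813059 ≡ 11 (mod 139); 11·38 ≡ 1, so inverse 38.
m ≡ 127·3251627·19 + 25·3557149·89 + 23·3375893·2 + 89·3813059·38 = 28811889092.
28811889092 mod 530015201 = 191068238.

191068238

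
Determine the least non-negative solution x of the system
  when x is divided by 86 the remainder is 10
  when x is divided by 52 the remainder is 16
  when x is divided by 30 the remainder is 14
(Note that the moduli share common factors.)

28304

gcd(86, 52) = 2 and 2 | (16 − 10), so the pair is consistent; merging gives x ≡ 1472 (mod 2236), where 2236 = lcm(86, 52).
gcd(2236, 30) = 2 and 2 | (14 − 1472), so the pair is consistent; merging gives x ≡ 28304 (mod 33540), where 33540 = lcm(2236, 30).
The solution is unique modulo lcm(86, 52, 30) = 33540.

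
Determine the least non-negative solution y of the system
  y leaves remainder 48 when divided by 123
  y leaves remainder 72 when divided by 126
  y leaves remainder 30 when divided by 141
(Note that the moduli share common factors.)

gcd(123, 126) = 3 and 3 | (72 − 48), so the pair is consistent; merging gives y ≡ 4230 (mod 5166), where 5166 = lcm(123, 126).
gcd(5166, 141) = 3 and 3 | (30 − 4230), so the pair is consistent; merging gives y ≡ 86886 (mod 242802), where 242802 = lcm(5166, 141).
The solution is unique modulo lcm(123, 126, 141) = 242802.

86886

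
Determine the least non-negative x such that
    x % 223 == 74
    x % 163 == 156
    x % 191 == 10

6558950

Combine the congruences pairwise.
From x ≡ 74 (mod 223) write x = 74 + 223t. Substituting into x ≡ 156 (mod 163) gives 223t ≡ 82 (mod 163), and since 60⁻¹ ≡ 144 (mod 163), t ≡ 72. Hence x ≡ 74 + 223·72 = 16130 (mod 36349).
From x ≡ 16130 (mod 36349) write x = 16130 + 36349t. Substituting into x ≡ 10 (mod 191) gives 36349t ≡ 115 (mod 191), and since 59⁻¹ ≡ 68 (mod 191), t ≡ 180. Hence x ≡ 16130 + 36349·180 = 6558950 (mod 6942659).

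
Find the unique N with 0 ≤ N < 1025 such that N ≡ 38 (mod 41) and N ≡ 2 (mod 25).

Combine the congruences pairwise.
From N ≡ 38 (mod 41) write N = 38 + 41t. Substituting into N ≡ 2 (mod 25) gives 41t ≡ 14 (mod 25), and since 16⁻¹ ≡ 11 (mod 25), t ≡ 4. Hence N ≡ 38 + 41·4 = 202 (mod 1025).

202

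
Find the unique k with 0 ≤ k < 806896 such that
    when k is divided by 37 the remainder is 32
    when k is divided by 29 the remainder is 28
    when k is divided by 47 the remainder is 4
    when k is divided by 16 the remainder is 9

741993

From k ≡ 32 (mod 37) write k = 32 + 37t. Substituting into k ≡ 28 (mod 29) gives 37t ≡ 25 (mod 29), and since 8⁻¹ ≡ 11 (mod 29), t ≡ 14. Hence k ≡ 32 + 37·14 = 550 (mod 1073).
From k ≡ 550 (mod 1073) write k = 550 + 1073t. Substituting into k ≡ 4 (mod 47) gives 1073t ≡ 18 (mod 47), and since 39⁻¹ ≡ 41 (mod 47), t ≡ 33. Hence k ≡ 550 + 1073·33 = 35959 (mod 50431).
From k ≡ 35959 (mod 50431) write k = 35959 + 50431t. Substituting into k ≡ 9 (mod 16) gives 50431t ≡ 2 (mod 16), and since 15⁻¹ ≡ 15 (mod 16), t ≡ 14. Hence k ≡ 35959 + 50431·14 = 741993 (mod 806896).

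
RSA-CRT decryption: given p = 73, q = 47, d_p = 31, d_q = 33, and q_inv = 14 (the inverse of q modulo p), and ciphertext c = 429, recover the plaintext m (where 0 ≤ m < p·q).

m₁ = c^(d_p) mod p: c ≡ 64 (mod 73), and 64^31 mod 73 = 64.
m₂ = c^(d_q) mod q: c ≡ 6 (mod 47), and 6^33 mod 47 = 18.
h = q_inv·(m₁ − m₂) mod p = 14·(64 − 18) mod 73 = 60.
m = m₂ + h·q = 18 + 60·47 = 2838.

2838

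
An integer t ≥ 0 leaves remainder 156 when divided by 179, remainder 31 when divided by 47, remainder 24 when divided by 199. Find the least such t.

From t ≡ 156 (mod 179) write t = 156 + 179s. Substituting into t ≡ 31 (mod 47) gives 179s ≡ 16 (mod 47), and since 38⁻¹ ≡ 26 (mod 47), s ≡ 40. Hence t ≡ 156 + 179·40 = 7316 (mod 8413).
From t ≡ 7316 (mod 8413) write t = 7316 + 8413s. Substituting into t ≡ 24 (mod 199) gives 8413s ≡ 71 (mod 199), and since 55⁻¹ ≡ 76 (mod 199), s ≡ 23. Hence t ≡ 7316 + 8413·23 = 200815 (mod 1674187).

200815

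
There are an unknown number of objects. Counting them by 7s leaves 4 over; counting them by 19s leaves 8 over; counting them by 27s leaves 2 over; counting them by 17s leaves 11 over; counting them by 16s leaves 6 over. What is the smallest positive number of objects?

The moduli are pairwise coprime; M = 7·19·27·17·16 = 976752.
M/7 = 139536; 139536 ≡ 5 (mod 7); 5·3 ≡ 1, so inverse 3.
M/19 = 51408; 51408 ≡ 13 (mod 19); 13·3 ≡ 1, so inverse 3.
M/27 = 36176; 36176 ≡ 23 (mod 27); 23·20 ≡ 1, so inverse 20.
M/17 = 57456; 57456 ≡ 13 (mod 17); 13·4 ≡ 1, so inverse 4.
M/16 = 61047; 61047 ≡ 7 (mod 16); 7·7 ≡ 1, so inverse 7.
N ≡ 4·139536·3 + 8·51408·3 + 2·36176·20 + 11·57456·4 + 6·61047·7 = 9447302.
9447302 mod 976752 = 656534.

656534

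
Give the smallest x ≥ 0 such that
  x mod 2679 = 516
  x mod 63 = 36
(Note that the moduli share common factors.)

gcd(2679, 63) = 3 and 3 | (36 − 516), so the pair is consistent; merging gives x ≡ 43380 (mod 56259), where 56259 = lcm(2679, 63).
The solution is unique modulo lcm(2679, 63) = 56259.

43380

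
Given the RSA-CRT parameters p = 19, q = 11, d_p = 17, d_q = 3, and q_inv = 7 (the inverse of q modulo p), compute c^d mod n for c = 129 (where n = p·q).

m₁ = c^(d_p) mod p: c ≡ 15 (mod 19), and 15^17 mod 19 = 14.
m₂ = c^(d_q) mod q: c ≡ 8 (mod 11), and 8^3 mod 11 = 6.
h = q_inv·(m₁ − m₂) mod p = 7·(14 − 6) mod 19 = 18.
m = m₂ + h·q = 6 + 18·11 = 204.

204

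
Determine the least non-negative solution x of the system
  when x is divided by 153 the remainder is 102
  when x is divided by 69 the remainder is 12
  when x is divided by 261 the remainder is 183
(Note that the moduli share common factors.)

34374

Combine the congruences pairwise.
gcd(153, 69) = 3 and 3 | (12 − 102), so the pair is consistent; merging gives x ≡ 2703 (mod 3519), where 3519 = lcm(153, 69).
gcd(3519, 261) = 9 and 9 | (183 − 2703), so the pair is consistent; merging gives x ≡ 34374 (mod 102051), where 102051 = lcm(3519, 261).
The solution is unique modulo lcm(153, 69, 261) = 102051.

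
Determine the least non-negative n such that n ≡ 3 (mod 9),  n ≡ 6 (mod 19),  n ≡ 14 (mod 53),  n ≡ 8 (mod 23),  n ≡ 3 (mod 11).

The moduli are pairwise coprime; M = 9·19·53·23·11 = 2292939.
M/9 = 254771; 254771 ≡ 8 (mod 9); 8·8 ≡ 1, so inverse 8.
M/19 = 120681; 120681 ≡ 12 (mod 19); 12·8 ≡ 1, so inverse 8.
M/53 = 43263; 43263 ≡ 15 (mod 53); 15·46 ≡ 1, so inverse 46.
M/23 = 99693; 99693 ≡ 11 (mod 23); 11·21 ≡ 1, so inverse 21.
M/11 = 208449; 208449 ≡ 10 (mod 11); 10·10 ≡ 1, so inverse 10.
n ≡ 3·254771·8 + 6·120681·8 + 14·43263·46 + 8·99693·21 + 3·208449·10 = 62770458.
62770458 mod 2292939 = 861105.

861105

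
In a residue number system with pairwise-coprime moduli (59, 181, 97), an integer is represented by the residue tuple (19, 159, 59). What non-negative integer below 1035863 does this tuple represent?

The moduli are pairwise coprime; N = 59·181·97 = 1035863.
N/59 = 17557; 17557 ≡ 34 (mod 59); 34·33 ≡ 1, so inverse 33.
N/181 = 5723; 5723 ≡ 112 (mod 181); 112·160 ≡ 1, so inverse 160.
N/97 = 10679; 10679 ≡ 9 (mod 97); 9·54 ≡ 1, so inverse 54.
x ≡ 19·17557·33 + 159·5723·160 + 59·10679·54 = 190624653.
190624653 mod 1035863 = 25861.

25861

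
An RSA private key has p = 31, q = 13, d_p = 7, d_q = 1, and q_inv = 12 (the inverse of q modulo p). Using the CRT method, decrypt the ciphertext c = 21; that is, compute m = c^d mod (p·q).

m₁ = c^(d_p) mod p: c ≡ 21 (mod 31), and 21^7 mod 31 = 11.
m₂ = c^(d_q) mod q: c ≡ 8 (mod 13), and 8^1 mod 13 = 8.
h = q_inv·(m₁ − m₂) mod p = 12·(11 − 8) mod 31 = 5.
m = m₂ + h·q = 8 + 5·13 = 73.

73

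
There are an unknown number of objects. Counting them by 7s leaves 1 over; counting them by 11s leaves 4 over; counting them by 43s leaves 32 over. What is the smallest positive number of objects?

The moduli are pairwise coprime; M = 7·11·43 = 3311.
M/7 = 473; 473 ≡ 4 (mod 7); 4·2 ≡ 1, so inverse 2.
M/11 = 301; 301 ≡ 4 (mod 11); 4·3 ≡ 1, so inverse 3.
M/43 = 77; 77 ≡ 34 (mod 43); 34·19 ≡ 1, so inverse 19.
N ≡ 1·473·2 + 4·301·3 + 32·77·19 = 51374.
51374 mod 3311 = 1709.

1709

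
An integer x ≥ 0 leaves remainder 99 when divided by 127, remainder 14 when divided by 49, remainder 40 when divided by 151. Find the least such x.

From x ≡ 99 (mod 127) write x = 99 + 127t. Substituting into x ≡ 14 (mod 49) gives 127t ≡ 13 (mod 49), and since 29⁻¹ ≡ 22 (mod 49), t ≡ 41. Hence x ≡ 99 + 127·41 = 5306 (mod 6223).
From x ≡ 5306 (mod 6223) write x = 5306 + 6223t. Substituting into x ≡ 40 (mod 151) gives 6223t ≡ 19 (mod 151), and since 32⁻¹ ≡ 118 (mod 151), t ≡ 128. Hence x ≡ 5306 + 6223·128 = 801850 (mod 939673).

801850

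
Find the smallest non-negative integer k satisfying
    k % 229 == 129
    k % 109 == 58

From k ≡ 129 (mod 229) write k = 129 + 229t. Substituting into k ≡ 58 (mod 109) gives 229t ≡ 38 (mod 109), and since 11⁻¹ ≡ 10 (mod 109), t ≡ 53. Hence k ≡ 129 + 229·53 = 12266 (mod 24961).

12266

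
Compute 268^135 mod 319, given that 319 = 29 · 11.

Mod 29: 268 ≡ 7; by Fermat, exponent reduces to 135 mod 28 = 23; 7^23 ≡ 20 (mod 29).
Mod 11: 268 ≡ 4; by Fermat, exponent reduces to 135 mod 10 = 5; 4^5 ≡ 1 (mod 11).
Combine by CRT: x ≡ 20 (mod 29), x ≡ 1 (mod 11) ⇒ x ≡ 78 (mod 319).

78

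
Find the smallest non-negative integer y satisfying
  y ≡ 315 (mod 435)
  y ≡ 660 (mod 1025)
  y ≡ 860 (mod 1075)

gcd(435, 1025) = 5 and 5 | (660 − 315), so the pair is consistent; merging gives y ≡ 9885 (mod 89175), where 89175 = lcm(435, 1025).
gcd(89175, 1075) = 25 and 25 | (860 − 9885), so the pair is consistent; merging gives y ≡ 2685135 (mod 3834525), where 3834525 = lcm(89175, 1075).
The solution is unique modulo lcm(435, 1025, 1075) = 3834525.

2685135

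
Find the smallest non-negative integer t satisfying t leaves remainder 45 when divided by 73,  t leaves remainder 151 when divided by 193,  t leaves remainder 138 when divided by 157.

728147

From t ≡ 45 (mod 73) write t = 45 + 73s. Substituting into t ≡ 151 (mod 193) gives 73s ≡ 106 (mod 193), and since 73⁻¹ ≡ 156 (mod 193), s ≡ 131. Hence t ≡ 45 + 73·131 = 9608 (mod 14089).
From t ≡ 9608 (mod 14089) write t = 9608 + 14089s. Substituting into t ≡ 138 (mod 157) gives 14089s ≡ 107 (mod 157), and since 116⁻¹ ≡ 134 (mod 157), s ≡ 51. Hence t ≡ 9608 + 14089·51 = 728147 (mod 2211973).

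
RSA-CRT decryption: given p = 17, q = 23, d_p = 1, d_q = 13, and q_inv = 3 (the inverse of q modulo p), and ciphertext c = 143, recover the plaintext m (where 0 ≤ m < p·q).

m₁ = c^(d_p) mod p: c ≡ 7 (mod 17), and 7^1 mod 17 = 7.
m₂ = c^(d_q) mod q: c ≡ 5 (mod 23), and 5^13 mod 23 = 21.
h = q_inv·(m₁ − m₂) mod p = 3·(7 − 21) mod 17 = 9.
m = m₂ + h·q = 21 + 9·23 = 228.

228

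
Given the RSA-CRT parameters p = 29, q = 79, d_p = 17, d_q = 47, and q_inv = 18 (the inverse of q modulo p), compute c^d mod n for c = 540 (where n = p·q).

m₁ = c^(d_p) mod p: c ≡ 18 (mod 29), and 18^17 mod 29 = 26.
m₂ = c^(d_q) mod q: c ≡ 66 (mod 79), and 66^47 mod 79 = 53.
h = q_inv·(m₁ − m₂) mod p = 18·(26 − 53) mod 29 = 7.
m = m₂ + h·q = 53 + 7·79 = 606.

606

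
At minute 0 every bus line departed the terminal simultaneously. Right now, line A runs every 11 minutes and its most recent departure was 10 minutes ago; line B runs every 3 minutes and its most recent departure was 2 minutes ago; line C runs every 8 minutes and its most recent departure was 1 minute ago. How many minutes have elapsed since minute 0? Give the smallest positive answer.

65

From t ≡ 10 (mod 11) write t = 10 + 11s. Substituting into t ≡ 2 (mod 3) gives 11s ≡ 1 (mod 3), and since 2⁻¹ ≡ 2 (mod 3), s ≡ 2. Hence t ≡ 10 + 11·2 = 32 (mod 33).
From t ≡ 32 (mod 33) write t = 32 + 33s. Substituting into t ≡ 1 (mod 8) gives 33s ≡ 1 (mod 8), and since 1⁻¹ ≡ 1 (mod 8), s ≡ 1. Hence t ≡ 32 + 33·1 = 65 (mod 264).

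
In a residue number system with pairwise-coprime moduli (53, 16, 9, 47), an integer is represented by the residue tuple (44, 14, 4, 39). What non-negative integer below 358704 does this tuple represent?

232078

The moduli are pairwise coprime; N = 53·16·9·47 = 358704.
N/53 = 6768; 6768 ≡ 37 (mod 53); 37·43 ≡ 1, so inverse 43.
N/16 = 22419; 22419 ≡ 3 (mod 16); 3·11 ≡ 1, so inverse 11.
N/9 = 39856; 39856 ≡ 4 (mod 9); 4·7 ≡ 1, so inverse 7.
N/47 = 7632; 7632 ≡ 18 (mod 47); 18·34 ≡ 1, so inverse 34.
x ≡ 44·6768·43 + 14·22419·11 + 4·39856·7 + 39·7632·34 = 27493582.
27493582 mod 358704 = 232078.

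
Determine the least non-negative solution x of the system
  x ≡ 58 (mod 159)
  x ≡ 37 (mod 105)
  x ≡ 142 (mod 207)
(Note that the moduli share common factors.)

326167

gcd(159, 105) = 3 and 3 | (37 − 58), so the pair is consistent; merging gives x ≡ 3397 (mod 5565), where 5565 = lcm(159, 105).
gcd(5565, 207) = 3 and 3 | (142 − 3397), so the pair is consistent; merging gives x ≡ 326167 (mod 383985), where 383985 = lcm(5565, 207).
The solution is unique modulo lcm(159, 105, 207) = 383985.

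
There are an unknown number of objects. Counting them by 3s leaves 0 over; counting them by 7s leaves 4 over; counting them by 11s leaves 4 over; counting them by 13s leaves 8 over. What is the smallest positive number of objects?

The moduli are pairwise coprime; M = 3·7·11·13 = 3003.
M/3 = 1001; 1001 ≡ 2 (mod 3); 2·2 ≡ 1, so inverse 2.
M/7 = 429; 429 ≡ 2 (mod 7); 2·4 ≡ 1, so inverse 4.
M/11 = 273; 273 ≡ 9 (mod 11); 9·5 ≡ 1, so inverse 5.
M/13 = 231; 231 ≡ 10 (mod 13); 10·4 ≡ 1, so inverse 4.
N ≡ 0·1001·2 + 4·429·4 + 4·273·5 + 8·231·4 = 19716.
19716 mod 3003 = 1698.

1698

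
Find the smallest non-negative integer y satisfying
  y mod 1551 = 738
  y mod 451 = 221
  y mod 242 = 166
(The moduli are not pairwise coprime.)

996480

gcd(1551, 451) = 11 and 11 | (221 − 738), so the pair is consistent; merging gives y ≡ 42615 (mod 63591), where 63591 = lcm(1551, 451).
gcd(63591, 242) = 11 and 11 | (166 − 42615), so the pair is consistent; merging gives y ≡ 996480 (mod 1399002), where 1399002 = lcm(63591, 242).
The solution is unique modulo lcm(1551, 451, 242) = 1399002.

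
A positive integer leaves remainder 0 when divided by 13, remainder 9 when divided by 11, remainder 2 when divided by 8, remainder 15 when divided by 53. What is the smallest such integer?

58474

The moduli are pairwise coprime; M = 13·11·8·53 = 60632.
M/13 = 4664; 4664 ≡ 10 (mod 13); 10·4 ≡ 1, so inverse 4.
M/11 = 5512; 5512 ≡ 1 (mod 11), inverse 1.
M/8 = 7579; 7579 ≡ 3 (mod 8); 3·3 ≡ 1, so inverse 3.
M/53 = 1144; 1144 ≡ 31 (mod 53); 31·12 ≡ 1, so inverse 12.
n ≡ 0·4664·4 + 9·5512·1 + 2·7579·3 + 15·1144·12 = 301002.
301002 mod 60632 = 58474.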